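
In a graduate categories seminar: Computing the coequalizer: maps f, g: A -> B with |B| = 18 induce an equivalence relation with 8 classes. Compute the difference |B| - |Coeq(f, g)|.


The coequalizer Coeq(f, g) = B / ~ has one element per equivalence class.
|B| = 18, |Coeq(f, g)| = 8.
|B| - |Coeq(f, g)| = 18 - 8 = 10.

10


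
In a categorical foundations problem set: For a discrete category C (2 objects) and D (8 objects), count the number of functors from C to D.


A functor from a discrete category C to D is determined by
where each object maps. Each of the 2 objects of C can map
to any of the 8 objects of D independently.
Number of functors = 8^2 = 64

64


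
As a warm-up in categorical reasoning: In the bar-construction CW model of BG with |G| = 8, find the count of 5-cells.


In the bar-construction CW model of BG, the n-cells are indexed by
n-tuples [g_1|...|g_n] of non-identity elements of G (degenerate
simplices with some g_i = e do not contribute cells), so there are
(|G| - 1)^n n-cells.
For dim = 5 with |G| = 8:
cells = (8 - 1)^5 = 7^5 = 16807

16807


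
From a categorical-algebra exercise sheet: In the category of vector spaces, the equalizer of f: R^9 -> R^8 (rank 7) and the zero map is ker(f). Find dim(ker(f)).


The equalizer of f and the zero map is ker(f).
By the rank-nullity theorem: dim(ker(f)) = dim(domain) - rank(f).
dim(ker(f)) = 9 - 7 = 2

2


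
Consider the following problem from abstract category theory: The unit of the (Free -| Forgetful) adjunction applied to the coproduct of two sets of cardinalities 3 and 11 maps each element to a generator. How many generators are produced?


The unit eta_X: X -> U(F(X)) of the Free-Forgetful adjunction
maps each element of X to a generator of F(X). For X = S + T (disjoint
union in Set), |S + T| = |S| + |T|.
Total mappings = 3 + 11 = 14.

14


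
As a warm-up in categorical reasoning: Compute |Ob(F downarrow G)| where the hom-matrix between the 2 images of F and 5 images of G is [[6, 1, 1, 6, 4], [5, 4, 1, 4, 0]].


Objects of (F downarrow G) are triples (a, b, h: F(a)->G(b)).
The count equals the sum of all entries in the hom-matrix.
sum(row 0) = 18
sum(row 1) = 14
Grand total = 32

32


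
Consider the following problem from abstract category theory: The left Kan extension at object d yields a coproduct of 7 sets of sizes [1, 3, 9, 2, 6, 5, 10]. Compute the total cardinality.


Pointwise, the left Kan extension (Lan_F H)(d) is the colimit, indexed
by the comma category (F downarrow d), of H composed with the
projection (F downarrow d) -> C. Here that colimit is given
as a coproduct (disjoint union) of sets, so its cardinality is the
sum of the sizes of the summands.
Coproduct of sets with sizes: 1 + 3 + 9 + 2 + 6 + 5 + 10
= 36

36


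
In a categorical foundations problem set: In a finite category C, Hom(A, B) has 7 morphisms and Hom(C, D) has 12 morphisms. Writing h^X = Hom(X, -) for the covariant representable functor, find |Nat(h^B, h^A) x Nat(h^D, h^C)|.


By the Yoneda lemma, Nat(h^B, h^A) is isomorphic to Hom(A, B),
so |Nat(h^B, h^A)| = |Hom(A, B)| and |Nat(h^D, h^C)| = |Hom(C, D)|.
|Hom(A, B)| = 7, |Hom(C, D)| = 12.
|Nat(h^B, h^A) x Nat(h^D, h^C)| = 7 * 12 = 84

84


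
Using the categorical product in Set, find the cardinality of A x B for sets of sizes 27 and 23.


In Set, the product A x B is the Cartesian product.
By the universal property, |A x B| = |A| * |B|.
|A x B| = 27 * 23 = 621

621


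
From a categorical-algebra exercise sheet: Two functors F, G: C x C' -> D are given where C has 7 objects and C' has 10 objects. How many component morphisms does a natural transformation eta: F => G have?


A natural transformation eta: F => G assigns one component morphism per
object of the domain category.
The domain is the product category C x C', so
|Ob(C x C')| = |Ob(C)| * |Ob(C')| = 7 * 10 = 70.
Therefore eta has 70 component morphisms.

70


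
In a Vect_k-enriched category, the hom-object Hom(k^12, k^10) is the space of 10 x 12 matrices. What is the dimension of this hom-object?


In Vect-enriched categories, Hom(k^n, k^m) is the space of m x n matrices.
dim(Hom(k^12, k^10)) = 10 * 12 = 120

120


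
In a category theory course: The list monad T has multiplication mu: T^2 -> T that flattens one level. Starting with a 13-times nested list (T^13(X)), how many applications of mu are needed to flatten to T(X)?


Each application of mu: T^2 -> T removes one layer of nesting.
Starting at depth 13 (i.e., T^13(X)), we need to reach T(X).
Number of mu applications = 13 - 1 = 12

12


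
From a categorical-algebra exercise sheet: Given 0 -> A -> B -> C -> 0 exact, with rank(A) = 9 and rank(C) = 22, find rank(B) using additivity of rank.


For a short exact sequence 0 -> A -> B -> C -> 0,
rank is additive: rank(B) = rank(A) + rank(C).
rank(B) = 9 + 22 = 31

31


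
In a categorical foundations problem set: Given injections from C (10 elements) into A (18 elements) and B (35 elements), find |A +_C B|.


The pushout A +_C B identifies the images of C in A and B.
|A +_C B| = |A| + |B| - |C| (for injections).
= 18 + 35 - 10 = 43

43


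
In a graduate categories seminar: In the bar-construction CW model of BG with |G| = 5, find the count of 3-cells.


In the bar-construction CW model of BG, the n-cells are indexed by
n-tuples [g_1|...|g_n] of non-identity elements of G (degenerate
simplices with some g_i = e do not contribute cells), so there are
(|G| - 1)^n n-cells.
For dim = 3 with |G| = 5:
cells = (5 - 1)^3 = 4^3 = 64

64


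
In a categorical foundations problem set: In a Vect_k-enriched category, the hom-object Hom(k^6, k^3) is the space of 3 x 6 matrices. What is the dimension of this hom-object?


In Vect-enriched categories, Hom(k^n, k^m) is the space of m x n matrices.
dim(Hom(k^6, k^3)) = 3 * 6 = 18

18


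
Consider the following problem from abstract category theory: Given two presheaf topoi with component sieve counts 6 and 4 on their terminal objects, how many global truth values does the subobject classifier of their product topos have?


In a product of presheaf topoi E_1 x E_2, the subobject classifier
is Omega = Omega_1 x Omega_2 (componentwise), so
|Omega(top)| = |Omega_1(top_1)| * |Omega_2(top_2)|.
= 6 * 4 = 24.

24


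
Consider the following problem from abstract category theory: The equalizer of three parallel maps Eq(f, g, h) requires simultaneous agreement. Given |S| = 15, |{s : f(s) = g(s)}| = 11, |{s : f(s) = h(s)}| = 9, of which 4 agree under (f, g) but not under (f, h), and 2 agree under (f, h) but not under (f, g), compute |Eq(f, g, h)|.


Eq(f, g, h) is the triple-agreement set: points in S where all three
maps take the same value. Using inclusion-exclusion on the pairwise data:
Pair (f, g) agrees on 11 points; pair (f, h) on 9 points.
Points agreeing under (f, g) but not (f, h) = 4; under (f, h) but not (f, g) = 2.
Triple-agreement = agreement-in-(f, g) minus points that agree under (f, g) but not (f, h):
|Eq(f, g, h)| = 11 - 4 = 7
(cross-check via (f, h): 9 - 2 = 7.)

7


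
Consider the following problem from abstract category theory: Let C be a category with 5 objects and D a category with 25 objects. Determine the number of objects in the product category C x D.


The product category C x D has objects that are pairs (c, d).
Number of pairs = |Ob(C)| * |Ob(D)| = 5 * 25 = 125

125


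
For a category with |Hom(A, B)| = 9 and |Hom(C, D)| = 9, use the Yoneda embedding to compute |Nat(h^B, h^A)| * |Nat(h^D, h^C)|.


By the Yoneda lemma, Nat(h^B, h^A) is isomorphic to Hom(A, B),
so |Nat(h^B, h^A)| = |Hom(A, B)| and |Nat(h^D, h^C)| = |Hom(C, D)|.
|Hom(A, B)| = 9, |Hom(C, D)| = 9.
|Nat(h^B, h^A) x Nat(h^D, h^C)| = 9 * 9 = 81

81


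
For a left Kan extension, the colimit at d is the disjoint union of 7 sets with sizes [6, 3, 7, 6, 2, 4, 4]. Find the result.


Pointwise, the left Kan extension (Lan_F H)(d) is the colimit, indexed
by the comma category (F downarrow d), of H composed with the
projection (F downarrow d) -> C. Here that colimit is given
as a coproduct (disjoint union) of sets, so its cardinality is the
sum of the sizes of the summands.
Coproduct of sets with sizes: 6 + 3 + 7 + 6 + 2 + 4 + 4
= 32

32


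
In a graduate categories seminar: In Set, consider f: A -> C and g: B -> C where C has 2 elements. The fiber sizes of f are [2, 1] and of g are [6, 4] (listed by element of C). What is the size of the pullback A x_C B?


The pullback A x_C B consists of pairs (a, b) with f(a) = g(b).
For each element c in C, the fiber product has |f^-1(c)| * |g^-1(c)| elements.
Summing over C: 2 * 6 + 1 * 4
= 12 + 4 = 16

16


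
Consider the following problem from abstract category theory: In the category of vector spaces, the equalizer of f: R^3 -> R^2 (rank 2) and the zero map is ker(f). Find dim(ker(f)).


The equalizer of f and the zero map is ker(f).
By the rank-nullity theorem: dim(ker(f)) = dim(domain) - rank(f).
dim(ker(f)) = 3 - 2 = 1

1


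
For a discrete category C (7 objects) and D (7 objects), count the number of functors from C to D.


A functor from a discrete category C to D is determined by
where each object maps. Each of the 7 objects of C can map
to any of the 7 objects of D independently.
Number of functors = 7^7 = 823543

823543


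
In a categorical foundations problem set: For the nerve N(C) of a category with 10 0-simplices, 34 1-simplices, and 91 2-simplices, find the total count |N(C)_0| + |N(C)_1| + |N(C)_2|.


The 2-skeleton of the nerve N(C) consists of simplices in dimensions 0, 1, 2:
  |N(C)_0| = 10 (objects)
  |N(C)_1| = 34 (morphisms)
  |N(C)_2| = 91 (composable pairs)
Total = 10 + 34 + 91 = 135

135


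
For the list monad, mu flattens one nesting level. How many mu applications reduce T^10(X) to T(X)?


Each application of mu: T^2 -> T removes one layer of nesting.
Starting at depth 10 (i.e., T^10(X)), we need to reach T(X).
Number of mu applications = 10 - 1 = 9

9


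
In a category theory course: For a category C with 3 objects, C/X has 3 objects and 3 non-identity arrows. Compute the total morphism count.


In the slice category C/X, objects are morphisms to X.
Identity morphisms: 3 (one per object of C/X).
Non-identity morphisms: 3.
Total = 3 + 3 = 6

6


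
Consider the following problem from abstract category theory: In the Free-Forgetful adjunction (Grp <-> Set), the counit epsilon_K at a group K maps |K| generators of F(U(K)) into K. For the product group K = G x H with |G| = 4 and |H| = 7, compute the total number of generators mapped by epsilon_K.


The counit epsilon_K: F(U(K)) -> K of the Free-Forgetful adjunction
maps |K| generators of F(U(K)) into K. For K = G x H (the product group),
|G x H| = |G| * |H|.
Total generators mapped = 4 * 7 = 28.

28


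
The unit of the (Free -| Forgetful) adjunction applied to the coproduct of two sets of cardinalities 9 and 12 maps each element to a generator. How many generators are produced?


The unit eta_X: X -> U(F(X)) of the Free-Forgetful adjunction
maps each element of X to a generator of F(X). For X = S + T (disjoint
union in Set), |S + T| = |S| + |T|.
Total mappings = 9 + 12 = 21.

21


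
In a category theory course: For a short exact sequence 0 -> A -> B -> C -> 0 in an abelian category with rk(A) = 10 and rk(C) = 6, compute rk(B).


For a short exact sequence 0 -> A -> B -> C -> 0,
rank is additive: rank(B) = rank(A) + rank(C).
rank(B) = 10 + 6 = 16

16


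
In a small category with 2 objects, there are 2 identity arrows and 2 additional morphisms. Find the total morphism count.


Each object has an identity morphism, giving 2 identities.
Adding the 2 non-identity morphisms:
Total = 2 + 2 = 4

4


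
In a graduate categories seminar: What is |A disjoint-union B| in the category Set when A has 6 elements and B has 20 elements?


In Set, the coproduct A + B is the disjoint union.
|A + B| = |A| + |B| = 6 + 20 = 26

26


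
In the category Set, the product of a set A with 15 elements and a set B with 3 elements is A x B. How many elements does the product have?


In Set, the product A x B is the Cartesian product.
By the universal property, |A x B| = |A| * |B|.
|A x B| = 15 * 3 = 45

45


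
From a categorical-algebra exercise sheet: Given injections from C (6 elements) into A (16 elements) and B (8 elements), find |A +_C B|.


The pushout A +_C B identifies the images of C in A and B.
|A +_C B| = |A| + |B| - |C| (for injections).
= 16 + 8 - 6 = 18

18


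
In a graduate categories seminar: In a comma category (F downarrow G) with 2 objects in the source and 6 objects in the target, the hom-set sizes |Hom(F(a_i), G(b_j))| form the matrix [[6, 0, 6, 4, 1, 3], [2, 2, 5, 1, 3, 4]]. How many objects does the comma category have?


Objects of (F downarrow G) are triples (a, b, h: F(a)->G(b)).
The count equals the sum of all entries in the hom-matrix.
sum(row 0) = 20
sum(row 1) = 17
Grand total = 37

37


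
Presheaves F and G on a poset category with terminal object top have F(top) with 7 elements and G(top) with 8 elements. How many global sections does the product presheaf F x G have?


Global sections of a presheaf on a poset with terminal top satisfy
Gamma(H) ~ H(top). Presheaves admit pointwise products, so
(F x G)(top) = F(top) x G(top) (Cartesian product).
|Gamma(F x G)| = |F(top)| * |G(top)| = 7 * 8 = 56.

56


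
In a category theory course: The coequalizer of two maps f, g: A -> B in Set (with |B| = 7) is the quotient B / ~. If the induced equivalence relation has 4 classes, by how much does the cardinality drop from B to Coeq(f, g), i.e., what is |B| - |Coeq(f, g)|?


The coequalizer Coeq(f, g) = B / ~ has one element per equivalence class.
|B| = 7, |Coeq(f, g)| = 4.
|B| - |Coeq(f, g)| = 7 - 4 = 3.

3


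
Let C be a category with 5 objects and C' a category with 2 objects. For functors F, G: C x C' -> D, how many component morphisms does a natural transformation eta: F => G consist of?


A natural transformation eta: F => G assigns one component morphism per
object of the domain category.
The domain is the product category C x C', so
|Ob(C x C')| = |Ob(C)| * |Ob(C')| = 5 * 2 = 10.
Therefore eta has 10 component morphisms.

10


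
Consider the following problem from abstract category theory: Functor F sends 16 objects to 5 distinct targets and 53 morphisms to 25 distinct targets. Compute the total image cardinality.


The image of F consists of distinct objects and distinct morphisms.
|Im(F)| on objects = 5
|Im(F)| on morphisms = 25
Total image cardinality = 5 + 25 = 30

30


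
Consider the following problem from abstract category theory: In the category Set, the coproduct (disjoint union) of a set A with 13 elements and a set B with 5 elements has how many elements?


In Set, the coproduct A + B is the disjoint union.
|A + B| = |A| + |B| = 13 + 5 = 18

18


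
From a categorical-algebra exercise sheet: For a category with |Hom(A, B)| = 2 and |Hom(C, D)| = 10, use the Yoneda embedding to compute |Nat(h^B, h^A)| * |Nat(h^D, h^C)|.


By the Yoneda lemma, Nat(h^B, h^A) is isomorphic to Hom(A, B),
so |Nat(h^B, h^A)| = |Hom(A, B)| and |Nat(h^D, h^C)| = |Hom(C, D)|.
|Hom(A, B)| = 2, |Hom(C, D)| = 10.
|Nat(h^B, h^A) x Nat(h^D, h^C)| = 2 * 10 = 20

20


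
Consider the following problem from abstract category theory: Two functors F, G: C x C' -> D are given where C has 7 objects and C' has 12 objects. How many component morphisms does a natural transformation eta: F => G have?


A natural transformation eta: F => G assigns one component morphism per
object of the domain category.
The domain is the product category C x C', so
|Ob(C x C')| = |Ob(C)| * |Ob(C')| = 7 * 12 = 84.
Therefore eta has 84 component morphisms.

84


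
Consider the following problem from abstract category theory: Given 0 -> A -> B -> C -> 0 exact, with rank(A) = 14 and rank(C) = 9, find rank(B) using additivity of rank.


For a short exact sequence 0 -> A -> B -> C -> 0,
rank is additive: rank(B) = rank(A) + rank(C).
rank(B) = 14 + 9 = 23

23


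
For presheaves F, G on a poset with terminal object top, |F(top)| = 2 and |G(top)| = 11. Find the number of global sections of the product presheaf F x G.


Global sections of a presheaf on a poset with terminal top satisfy
Gamma(H) ~ H(top). Presheaves admit pointwise products, so
(F x G)(top) = F(top) x G(top) (Cartesian product).
|Gamma(F x G)| = |F(top)| * |G(top)| = 2 * 11 = 22.

22


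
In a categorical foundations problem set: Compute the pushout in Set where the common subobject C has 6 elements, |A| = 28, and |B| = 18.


The pushout A +_C B identifies the images of C in A and B.
|A +_C B| = |A| + |B| - |C| (for injections).
= 28 + 18 - 6 = 40

40


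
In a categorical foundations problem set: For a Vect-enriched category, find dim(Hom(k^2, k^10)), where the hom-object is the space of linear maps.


In Vect-enriched categories, Hom(k^n, k^m) is the space of m x n matrices.
dim(Hom(k^2, k^10)) = 10 * 2 = 20

20


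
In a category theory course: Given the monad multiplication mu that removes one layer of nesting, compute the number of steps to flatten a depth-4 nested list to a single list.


Each application of mu: T^2 -> T removes one layer of nesting.
Starting at depth 4 (i.e., T^4(X)), we need to reach T(X).
Number of mu applications = 4 - 1 = 3

3


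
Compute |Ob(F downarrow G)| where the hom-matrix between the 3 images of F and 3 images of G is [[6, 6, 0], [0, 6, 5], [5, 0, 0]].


Objects of (F downarrow G) are triples (a, b, h: F(a)->G(b)).
The count equals the sum of all entries in the hom-matrix.
sum(row 0) = 12
sum(row 1) = 11
sum(row 2) = 5
Grand total = 28

28


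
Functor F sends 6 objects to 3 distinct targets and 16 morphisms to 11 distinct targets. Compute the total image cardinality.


The image of F consists of distinct objects and distinct morphisms.
|Im(F)| on objects = 3
|Im(F)| on morphisms = 11
Total image cardinality = 3 + 11 = 14

14


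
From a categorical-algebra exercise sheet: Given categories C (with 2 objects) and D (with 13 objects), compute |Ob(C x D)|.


The product category C x D has objects that are pairs (c, d).
Number of pairs = |Ob(C)| * |Ob(D)| = 2 * 13 = 26

26


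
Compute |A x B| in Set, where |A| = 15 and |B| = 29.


In Set, the product A x B is the Cartesian product.
By the universal property, |A x B| = |A| * |B|.
|A x B| = 15 * 29 = 435

435


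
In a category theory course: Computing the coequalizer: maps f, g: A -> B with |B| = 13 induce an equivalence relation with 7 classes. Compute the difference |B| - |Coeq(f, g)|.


The coequalizer Coeq(f, g) = B / ~ has one element per equivalence class.
|B| = 13, |Coeq(f, g)| = 7.
|B| - |Coeq(f, g)| = 13 - 7 = 6.

6


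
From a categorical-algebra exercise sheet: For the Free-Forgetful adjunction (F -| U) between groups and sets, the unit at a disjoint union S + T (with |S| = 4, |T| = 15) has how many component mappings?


The unit eta_X: X -> U(F(X)) of the Free-Forgetful adjunction
maps each element of X to a generator of F(X). For X = S + T (disjoint
union in Set), |S + T| = |S| + |T|.
Total mappings = 4 + 15 = 19.

19


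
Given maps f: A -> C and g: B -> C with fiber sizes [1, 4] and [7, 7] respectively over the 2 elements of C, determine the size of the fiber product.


The pullback A x_C B consists of pairs (a, b) with f(a) = g(b).
For each element c in C, the fiber product has |f^-1(c)| * |g^-1(c)| elements.
Summing over C: 1 * 7 + 4 * 7
= 7 + 28 = 35

35


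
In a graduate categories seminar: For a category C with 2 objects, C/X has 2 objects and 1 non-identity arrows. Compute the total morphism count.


In the slice category C/X, objects are morphisms to X.
Identity morphisms: 2 (one per object of C/X).
Non-identity morphisms: 1.
Total = 2 + 1 = 3

3


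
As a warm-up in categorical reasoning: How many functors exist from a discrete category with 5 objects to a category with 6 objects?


A functor from a discrete category C to D is determined by
where each object maps. Each of the 5 objects of C can map
to any of the 6 objects of D independently.
Number of functors = 6^5 = 7776

7776


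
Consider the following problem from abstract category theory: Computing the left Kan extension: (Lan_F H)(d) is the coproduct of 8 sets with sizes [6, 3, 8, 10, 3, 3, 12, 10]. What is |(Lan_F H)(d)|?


Pointwise, the left Kan extension (Lan_F H)(d) is the colimit, indexed
by the comma category (F downarrow d), of H composed with the
projection (F downarrow d) -> C. Here that colimit is given
as a coproduct (disjoint union) of sets, so its cardinality is the
sum of the sizes of the summands.
Coproduct of sets with sizes: 6 + 3 + 8 + 10 + 3 + 3 + 12 + 10
= 55

55


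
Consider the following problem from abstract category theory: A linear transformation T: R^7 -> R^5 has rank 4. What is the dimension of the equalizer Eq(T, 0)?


The equalizer of f and the zero map is ker(f).
By the rank-nullity theorem: dim(ker(f)) = dim(domain) - rank(f).
dim(ker(f)) = 7 - 4 = 3

3


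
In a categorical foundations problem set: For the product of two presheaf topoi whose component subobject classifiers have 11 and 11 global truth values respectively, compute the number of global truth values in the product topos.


In a product of presheaf topoi E_1 x E_2, the subobject classifier
is Omega = Omega_1 x Omega_2 (componentwise), so
|Omega(top)| = |Omega_1(top_1)| * |Omega_2(top_2)|.
= 11 * 11 = 121.

121


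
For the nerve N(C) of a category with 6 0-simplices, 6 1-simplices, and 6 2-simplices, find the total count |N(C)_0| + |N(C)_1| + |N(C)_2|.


The 2-skeleton of the nerve N(C) consists of simplices in dimensions 0, 1, 2:
  |N(C)_0| = 6 (objects)
  |N(C)_1| = 6 (morphisms)
  |N(C)_2| = 6 (composable pairs)
Total = 6 + 6 + 6 = 18

18


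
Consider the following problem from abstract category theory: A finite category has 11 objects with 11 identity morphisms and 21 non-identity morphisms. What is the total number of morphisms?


Each object has an identity morphism, giving 11 identities.
Adding the 21 non-identity morphisms:
Total = 11 + 21 = 32

32


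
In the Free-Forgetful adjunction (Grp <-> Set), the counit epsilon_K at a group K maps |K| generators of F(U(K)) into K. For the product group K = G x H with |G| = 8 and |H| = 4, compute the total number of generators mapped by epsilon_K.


The counit epsilon_K: F(U(K)) -> K of the Free-Forgetful adjunction
maps |K| generators of F(U(K)) into K. For K = G x H (the product group),
|G x H| = |G| * |H|.
Total generators mapped = 8 * 4 = 32.

32


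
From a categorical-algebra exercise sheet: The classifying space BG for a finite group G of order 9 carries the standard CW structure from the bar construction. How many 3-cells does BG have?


In the bar-construction CW model of BG, the n-cells are indexed by
n-tuples [g_1|...|g_n] of non-identity elements of G (degenerate
simplices with some g_i = e do not contribute cells), so there are
(|G| - 1)^n n-cells.
For dim = 3 with |G| = 9:
cells = (9 - 1)^3 = 8^3 = 512

512


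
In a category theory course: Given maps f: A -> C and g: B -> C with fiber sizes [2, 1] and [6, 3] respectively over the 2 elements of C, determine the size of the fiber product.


The pullback A x_C B consists of pairs (a, b) with f(a) = g(b).
For each element c in C, the fiber product has |f^-1(c)| * |g^-1(c)| elements.
Summing over C: 2 * 6 + 1 * 3
= 12 + 3 = 15

15


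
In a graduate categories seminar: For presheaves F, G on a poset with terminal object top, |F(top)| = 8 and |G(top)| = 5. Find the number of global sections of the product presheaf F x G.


Global sections of a presheaf on a poset with terminal top satisfy
Gamma(H) ~ H(top). Presheaves admit pointwise products, so
(F x G)(top) = F(top) x G(top) (Cartesian product).
|Gamma(F x G)| = |F(top)| * |G(top)| = 8 * 5 = 40.

40


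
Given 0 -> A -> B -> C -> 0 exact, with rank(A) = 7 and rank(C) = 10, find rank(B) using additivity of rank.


For a short exact sequence 0 -> A -> B -> C -> 0,
rank is additive: rank(B) = rank(A) + rank(C).
rank(B) = 7 + 10 = 17

17


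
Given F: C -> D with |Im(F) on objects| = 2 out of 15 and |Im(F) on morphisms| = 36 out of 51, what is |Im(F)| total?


The image of F consists of distinct objects and distinct morphisms.
|Im(F)| on objects = 2
|Im(F)| on morphisms = 36
Total image cardinality = 2 + 36 = 38

38


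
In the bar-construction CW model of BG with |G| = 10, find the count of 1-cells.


In the bar-construction CW model of BG, the n-cells are indexed by
n-tuples [g_1|...|g_n] of non-identity elements of G (degenerate
simplices with some g_i = e do not contribute cells), so there are
(|G| - 1)^n n-cells.
For dim = 1 with |G| = 10:
cells = (10 - 1)^1 = 9^1 = 9

9


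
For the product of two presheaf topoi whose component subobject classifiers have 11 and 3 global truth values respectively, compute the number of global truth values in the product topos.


In a product of presheaf topoi E_1 x E_2, the subobject classifier
is Omega = Omega_1 x Omega_2 (componentwise), so
|Omega(top)| = |Omega_1(top_1)| * |Omega_2(top_2)|.
= 11 * 3 = 33.

33


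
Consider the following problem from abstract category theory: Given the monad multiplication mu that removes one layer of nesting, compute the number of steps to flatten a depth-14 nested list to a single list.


Each application of mu: T^2 -> T removes one layer of nesting.
Starting at depth 14 (i.e., T^14(X)), we need to reach T(X).
Number of mu applications = 14 - 1 = 13

13


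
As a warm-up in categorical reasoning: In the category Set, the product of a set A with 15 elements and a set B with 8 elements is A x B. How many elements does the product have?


In Set, the product A x B is the Cartesian product.
By the universal property, |A x B| = |A| * |B|.
|A x B| = 15 * 8 = 120

120


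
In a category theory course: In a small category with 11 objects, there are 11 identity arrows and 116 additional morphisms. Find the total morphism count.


Each object has an identity morphism, giving 11 identities.
Adding the 116 non-identity morphisms:
Total = 11 + 116 = 127

127


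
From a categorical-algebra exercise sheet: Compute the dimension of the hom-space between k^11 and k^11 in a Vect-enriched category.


In Vect-enriched categories, Hom(k^n, k^m) is the space of m x n matrices.
dim(Hom(k^11, k^11)) = 11 * 11 = 121

121


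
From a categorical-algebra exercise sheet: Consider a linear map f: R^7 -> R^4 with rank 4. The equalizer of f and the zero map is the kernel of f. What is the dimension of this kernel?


The equalizer of f and the zero map is ker(f).
By the rank-nullity theorem: dim(ker(f)) = dim(domain) - rank(f).
dim(ker(f)) = 7 - 4 = 3

3


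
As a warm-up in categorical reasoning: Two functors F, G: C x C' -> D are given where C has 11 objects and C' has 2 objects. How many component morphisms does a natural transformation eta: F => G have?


A natural transformation eta: F => G assigns one component morphism per
object of the domain category.
The domain is the product category C x C', so
|Ob(C x C')| = |Ob(C)| * |Ob(C')| = 11 * 2 = 22.
Therefore eta has 22 component morphisms.

22


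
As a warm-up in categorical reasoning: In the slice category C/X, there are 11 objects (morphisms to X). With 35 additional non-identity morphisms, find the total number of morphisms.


In the slice category C/X, objects are morphisms to X.
Identity morphisms: 11 (one per object of C/X).
Non-identity morphisms: 35.
Total = 11 + 35 = 46

46


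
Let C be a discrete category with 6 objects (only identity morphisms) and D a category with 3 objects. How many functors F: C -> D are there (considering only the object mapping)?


A functor from a discrete category C to D is determined by
where each object maps. Each of the 6 objects of C can map
to any of the 3 objects of D independently.
Number of functors = 3^6 = 729

729


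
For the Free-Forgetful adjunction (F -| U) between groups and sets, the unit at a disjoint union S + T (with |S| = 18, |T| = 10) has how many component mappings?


The unit eta_X: X -> U(F(X)) of the Free-Forgetful adjunction
maps each element of X to a generator of F(X). For X = S + T (disjoint
union in Set), |S + T| = |S| + |T|.
Total mappings = 18 + 10 = 28.

28


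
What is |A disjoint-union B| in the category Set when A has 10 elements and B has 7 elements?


In Set, the coproduct A + B is the disjoint union.
|A + B| = |A| + |B| = 10 + 7 = 17

17


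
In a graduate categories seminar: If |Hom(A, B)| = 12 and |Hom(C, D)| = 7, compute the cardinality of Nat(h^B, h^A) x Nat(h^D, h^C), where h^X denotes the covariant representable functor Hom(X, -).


By the Yoneda lemma, Nat(h^B, h^A) is isomorphic to Hom(A, B),
so |Nat(h^B, h^A)| = |Hom(A, B)| and |Nat(h^D, h^C)| = |Hom(C, D)|.
|Hom(A, B)| = 12, |Hom(C, D)| = 7.
|Nat(h^B, h^A) x Nat(h^D, h^C)| = 12 * 7 = 84

84


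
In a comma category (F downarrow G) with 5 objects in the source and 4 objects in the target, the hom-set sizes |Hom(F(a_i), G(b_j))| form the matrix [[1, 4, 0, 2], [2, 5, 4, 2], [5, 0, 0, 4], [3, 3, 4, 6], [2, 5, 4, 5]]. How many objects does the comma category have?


Objects of (F downarrow G) are triples (a, b, h: F(a)->G(b)).
The count equals the sum of all entries in the hom-matrix.
sum(row 0) = 7
sum(row 1) = 13
sum(row 2) = 9
sum(row 3) = 16
sum(row 4) = 16
Grand total = 61

61


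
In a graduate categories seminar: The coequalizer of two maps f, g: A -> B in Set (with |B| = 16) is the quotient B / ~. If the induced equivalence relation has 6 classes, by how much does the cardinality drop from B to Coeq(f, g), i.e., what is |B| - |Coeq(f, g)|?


The coequalizer Coeq(f, g) = B / ~ has one element per equivalence class.
|B| = 16, |Coeq(f, g)| = 6.
|B| - |Coeq(f, g)| = 16 - 6 = 10.

10


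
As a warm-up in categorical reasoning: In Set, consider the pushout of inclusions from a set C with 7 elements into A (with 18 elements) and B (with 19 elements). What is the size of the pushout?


The pushout A +_C B identifies the images of C in A and B.
|A +_C B| = |A| + |B| - |C| (for injections).
= 18 + 19 - 7 = 30

30


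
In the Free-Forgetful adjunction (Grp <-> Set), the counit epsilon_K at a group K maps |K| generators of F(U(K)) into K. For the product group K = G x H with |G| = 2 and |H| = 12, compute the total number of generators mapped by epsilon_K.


The counit epsilon_K: F(U(K)) -> K of the Free-Forgetful adjunction
maps |K| generators of F(U(K)) into K. For K = G x H (the product group),
|G x H| = |G| * |H|.
Total generators mapped = 2 * 12 = 24.

24


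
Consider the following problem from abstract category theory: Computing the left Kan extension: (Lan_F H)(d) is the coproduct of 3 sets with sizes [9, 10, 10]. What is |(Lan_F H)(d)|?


Pointwise, the left Kan extension (Lan_F H)(d) is the colimit, indexed
by the comma category (F downarrow d), of H composed with the
projection (F downarrow d) -> C. Here that colimit is given
as a coproduct (disjoint union) of sets, so its cardinality is the
sum of the sizes of the summands.
Coproduct of sets with sizes: 9 + 10 + 10
= 29

29


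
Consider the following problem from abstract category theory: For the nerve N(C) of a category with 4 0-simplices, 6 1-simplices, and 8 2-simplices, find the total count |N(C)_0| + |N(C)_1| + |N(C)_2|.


The 2-skeleton of the nerve N(C) consists of simplices in dimensions 0, 1, 2:
  |N(C)_0| = 4 (objects)
  |N(C)_1| = 6 (morphisms)
  |N(C)_2| = 8 (composable pairs)
Total = 4 + 6 + 8 = 18

18


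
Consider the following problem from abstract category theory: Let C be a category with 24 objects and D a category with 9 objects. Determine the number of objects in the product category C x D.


The product category C x D has objects that are pairs (c, d).
Number of pairs = |Ob(C)| * |Ob(D)| = 24 * 9 = 216

216


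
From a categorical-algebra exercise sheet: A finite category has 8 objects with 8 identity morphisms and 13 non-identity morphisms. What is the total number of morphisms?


Each object has an identity morphism, giving 8 identities.
Adding the 13 non-identity morphisms:
Total = 8 + 13 = 21

21


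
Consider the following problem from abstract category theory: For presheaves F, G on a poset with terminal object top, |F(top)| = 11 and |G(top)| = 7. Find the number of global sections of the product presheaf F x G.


Global sections of a presheaf on a poset with terminal top satisfy
Gamma(H) ~ H(top). Presheaves admit pointwise products, so
(F x G)(top) = F(top) x G(top) (Cartesian product).
|Gamma(F x G)| = |F(top)| * |G(top)| = 11 * 7 = 77.

77


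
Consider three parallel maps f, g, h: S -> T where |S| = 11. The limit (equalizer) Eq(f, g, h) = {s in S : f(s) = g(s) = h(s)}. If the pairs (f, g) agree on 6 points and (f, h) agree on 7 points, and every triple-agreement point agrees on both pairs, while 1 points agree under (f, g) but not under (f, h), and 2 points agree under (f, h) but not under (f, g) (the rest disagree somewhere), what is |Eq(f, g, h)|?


Eq(f, g, h) is the triple-agreement set: points in S where all three
maps take the same value. Using inclusion-exclusion on the pairwise data:
Pair (f, g) agrees on 6 points; pair (f, h) on 7 points.
Points agreeing under (f, g) but not (f, h) = 1; under (f, h) but not (f, g) = 2.
Triple-agreement = agreement-in-(f, g) minus points that agree under (f, g) but not (f, h):
|Eq(f, g, h)| = 6 - 1 = 5
(cross-check via (f, h): 7 - 2 = 5.)

5


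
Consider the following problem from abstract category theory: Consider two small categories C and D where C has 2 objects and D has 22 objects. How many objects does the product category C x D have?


The product category C x D has objects that are pairs (c, d).
Number of pairs = |Ob(C)| * |Ob(D)| = 2 * 22 = 44

44


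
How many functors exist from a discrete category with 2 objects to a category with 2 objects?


A functor from a discrete category C to D is determined by
where each object maps. Each of the 2 objects of C can map
to any of the 2 objects of D independently.
Number of functors = 2^2 = 4

4


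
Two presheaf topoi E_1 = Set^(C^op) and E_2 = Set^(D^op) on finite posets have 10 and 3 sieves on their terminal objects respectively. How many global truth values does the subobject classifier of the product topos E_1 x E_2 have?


In a product of presheaf topoi E_1 x E_2, the subobject classifier
is Omega = Omega_1 x Omega_2 (componentwise), so
|Omega(top)| = |Omega_1(top_1)| * |Omega_2(top_2)|.
= 10 * 3 = 30.

30


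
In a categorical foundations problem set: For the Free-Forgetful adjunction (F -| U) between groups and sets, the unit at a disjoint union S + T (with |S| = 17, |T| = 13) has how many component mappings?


The unit eta_X: X -> U(F(X)) of the Free-Forgetful adjunction
maps each element of X to a generator of F(X). For X = S + T (disjoint
union in Set), |S + T| = |S| + |T|.
Total mappings = 17 + 13 = 30.

30


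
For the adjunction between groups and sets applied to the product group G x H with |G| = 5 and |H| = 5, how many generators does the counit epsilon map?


The counit epsilon_K: F(U(K)) -> K of the Free-Forgetful adjunction
maps |K| generators of F(U(K)) into K. For K = G x H (the product group),
|G x H| = |G| * |H|.
Total generators mapped = 5 * 5 = 25.

25


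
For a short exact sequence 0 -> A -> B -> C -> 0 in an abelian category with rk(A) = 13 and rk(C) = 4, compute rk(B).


For a short exact sequence 0 -> A -> B -> C -> 0,
rank is additive: rank(B) = rank(A) + rank(C).
rank(B) = 13 + 4 = 17

17


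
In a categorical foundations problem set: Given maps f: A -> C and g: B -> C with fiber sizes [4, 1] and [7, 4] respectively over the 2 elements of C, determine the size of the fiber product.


The pullback A x_C B consists of pairs (a, b) with f(a) = g(b).
For each element c in C, the fiber product has |f^-1(c)| * |g^-1(c)| elements.
Summing over C: 4 * 7 + 1 * 4
= 28 + 4 = 32

32


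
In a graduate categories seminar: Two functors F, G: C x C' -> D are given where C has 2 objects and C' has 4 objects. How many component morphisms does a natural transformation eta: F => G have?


A natural transformation eta: F => G assigns one component morphism per
object of the domain category.
The domain is the product category C x C', so
|Ob(C x C')| = |Ob(C)| * |Ob(C')| = 2 * 4 = 8.
Therefore eta has 8 component morphisms.

8


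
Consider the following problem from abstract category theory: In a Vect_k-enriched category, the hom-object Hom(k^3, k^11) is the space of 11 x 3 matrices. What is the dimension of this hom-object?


In Vect-enriched categories, Hom(k^n, k^m) is the space of m x n matrices.
dim(Hom(k^3, k^11)) = 11 * 3 = 33

33


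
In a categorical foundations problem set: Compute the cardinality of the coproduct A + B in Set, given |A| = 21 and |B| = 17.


In Set, the coproduct A + B is the disjoint union.
|A + B| = |A| + |B| = 21 + 17 = 38

38


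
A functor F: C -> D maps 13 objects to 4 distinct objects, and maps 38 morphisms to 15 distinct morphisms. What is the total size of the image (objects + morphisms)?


The image of F consists of distinct objects and distinct morphisms.
|Im(F)| on objects = 4
|Im(F)| on morphisms = 15
Total image cardinality = 4 + 15 = 19

19


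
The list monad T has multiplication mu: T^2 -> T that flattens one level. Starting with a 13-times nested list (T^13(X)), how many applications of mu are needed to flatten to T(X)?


Each application of mu: T^2 -> T removes one layer of nesting.
Starting at depth 13 (i.e., T^13(X)), we need to reach T(X).
Number of mu applications = 13 - 1 = 12

12


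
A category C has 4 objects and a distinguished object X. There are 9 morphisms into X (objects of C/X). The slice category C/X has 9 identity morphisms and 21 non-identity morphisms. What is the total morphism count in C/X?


In the slice category C/X, objects are morphisms to X.
Identity morphisms: 9 (one per object of C/X).
Non-identity morphisms: 21.
Total = 9 + 21 = 30

30


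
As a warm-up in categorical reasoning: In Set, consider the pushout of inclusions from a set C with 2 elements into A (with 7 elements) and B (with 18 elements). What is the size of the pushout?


The pushout A +_C B identifies the images of C in A and B.
|A +_C B| = |A| + |B| - |C| (for injections).
= 7 + 18 - 2 = 23

23


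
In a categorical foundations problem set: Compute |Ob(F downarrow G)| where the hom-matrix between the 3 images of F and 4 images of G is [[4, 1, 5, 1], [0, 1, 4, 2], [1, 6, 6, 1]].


Objects of (F downarrow G) are triples (a, b, h: F(a)->G(b)).
The count equals the sum of all entries in the hom-matrix.
sum(row 0) = 11
sum(row 1) = 7
sum(row 2) = 14
Grand total = 32

32


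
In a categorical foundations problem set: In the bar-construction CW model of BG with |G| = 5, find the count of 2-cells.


In the bar-construction CW model of BG, the n-cells are indexed by
n-tuples [g_1|...|g_n] of non-identity elements of G (degenerate
simplices with some g_i = e do not contribute cells), so there are
(|G| - 1)^n n-cells.
For dim = 2 with |G| = 5:
cells = (5 - 1)^2 = 4^2 = 16

16


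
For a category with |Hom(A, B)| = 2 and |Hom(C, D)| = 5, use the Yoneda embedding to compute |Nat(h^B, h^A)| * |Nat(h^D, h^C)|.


By the Yoneda lemma, Nat(h^B, h^A) is isomorphic to Hom(A, B),
so |Nat(h^B, h^A)| = |Hom(A, B)| and |Nat(h^D, h^C)| = |Hom(C, D)|.
|Hom(A, B)| = 2, |Hom(C, D)| = 5.
|Nat(h^B, h^A) x Nat(h^D, h^C)| = 2 * 5 = 10

10


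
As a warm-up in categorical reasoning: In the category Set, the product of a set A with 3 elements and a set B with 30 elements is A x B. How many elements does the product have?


In Set, the product A x B is the Cartesian product.
By the universal property, |A x B| = |A| * |B|.
|A x B| = 3 * 30 = 90

90
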